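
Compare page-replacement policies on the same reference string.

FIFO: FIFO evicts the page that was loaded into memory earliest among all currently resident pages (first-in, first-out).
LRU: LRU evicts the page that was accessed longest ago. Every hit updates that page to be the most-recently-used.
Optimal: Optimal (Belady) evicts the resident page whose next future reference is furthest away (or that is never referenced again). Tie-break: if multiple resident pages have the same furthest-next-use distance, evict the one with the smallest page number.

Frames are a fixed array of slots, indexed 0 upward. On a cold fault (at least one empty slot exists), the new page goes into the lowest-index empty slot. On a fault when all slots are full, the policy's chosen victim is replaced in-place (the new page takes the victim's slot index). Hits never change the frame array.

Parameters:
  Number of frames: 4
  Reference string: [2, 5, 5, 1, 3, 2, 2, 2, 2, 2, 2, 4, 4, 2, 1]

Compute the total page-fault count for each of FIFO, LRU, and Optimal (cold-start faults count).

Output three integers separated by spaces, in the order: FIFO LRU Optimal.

Answer: 6 5 5

Derivation:
--- FIFO ---
  step 0: ref 2 -> FAULT, frames=[2,-,-,-] (faults so far: 1)
  step 1: ref 5 -> FAULT, frames=[2,5,-,-] (faults so far: 2)
  step 2: ref 5 -> HIT, frames=[2,5,-,-] (faults so far: 2)
  step 3: ref 1 -> FAULT, frames=[2,5,1,-] (faults so far: 3)
  step 4: ref 3 -> FAULT, frames=[2,5,1,3] (faults so far: 4)
  step 5: ref 2 -> HIT, frames=[2,5,1,3] (faults so far: 4)
  step 6: ref 2 -> HIT, frames=[2,5,1,3] (faults so far: 4)
  step 7: ref 2 -> HIT, frames=[2,5,1,3] (faults so far: 4)
  step 8: ref 2 -> HIT, frames=[2,5,1,3] (faults so far: 4)
  step 9: ref 2 -> HIT, frames=[2,5,1,3] (faults so far: 4)
  step 10: ref 2 -> HIT, frames=[2,5,1,3] (faults so far: 4)
  step 11: ref 4 -> FAULT, evict 2, frames=[4,5,1,3] (faults so far: 5)
  step 12: ref 4 -> HIT, frames=[4,5,1,3] (faults so far: 5)
  step 13: ref 2 -> FAULT, evict 5, frames=[4,2,1,3] (faults so far: 6)
  step 14: ref 1 -> HIT, frames=[4,2,1,3] (faults so far: 6)
  FIFO total faults: 6
--- LRU ---
  step 0: ref 2 -> FAULT, frames=[2,-,-,-] (faults so far: 1)
  step 1: ref 5 -> FAULT, frames=[2,5,-,-] (faults so far: 2)
  step 2: ref 5 -> HIT, frames=[2,5,-,-] (faults so far: 2)
  step 3: ref 1 -> FAULT, frames=[2,5,1,-] (faults so far: 3)
  step 4: ref 3 -> FAULT, frames=[2,5,1,3] (faults so far: 4)
  step 5: ref 2 -> HIT, frames=[2,5,1,3] (faults so far: 4)
  step 6: ref 2 -> HIT, frames=[2,5,1,3] (faults so far: 4)
  step 7: ref 2 -> HIT, frames=[2,5,1,3] (faults so far: 4)
  step 8: ref 2 -> HIT, frames=[2,5,1,3] (faults so far: 4)
  step 9: ref 2 -> HIT, frames=[2,5,1,3] (faults so far: 4)
  step 10: ref 2 -> HIT, frames=[2,5,1,3] (faults so far: 4)
  step 11: ref 4 -> FAULT, evict 5, frames=[2,4,1,3] (faults so far: 5)
  step 12: ref 4 -> HIT, frames=[2,4,1,3] (faults so far: 5)
  step 13: ref 2 -> HIT, frames=[2,4,1,3] (faults so far: 5)
  step 14: ref 1 -> HIT, frames=[2,4,1,3] (faults so far: 5)
  LRU total faults: 5
--- Optimal ---
  step 0: ref 2 -> FAULT, frames=[2,-,-,-] (faults so far: 1)
  step 1: ref 5 -> FAULT, frames=[2,5,-,-] (faults so far: 2)
  step 2: ref 5 -> HIT, frames=[2,5,-,-] (faults so far: 2)
  step 3: ref 1 -> FAULT, frames=[2,5,1,-] (faults so far: 3)
  step 4: ref 3 -> FAULT, frames=[2,5,1,3] (faults so far: 4)
  step 5: ref 2 -> HIT, frames=[2,5,1,3] (faults so far: 4)
  step 6: ref 2 -> HIT, frames=[2,5,1,3] (faults so far: 4)
  step 7: ref 2 -> HIT, frames=[2,5,1,3] (faults so far: 4)
  step 8: ref 2 -> HIT, frames=[2,5,1,3] (faults so far: 4)
  step 9: ref 2 -> HIT, frames=[2,5,1,3] (faults so far: 4)
  step 10: ref 2 -> HIT, frames=[2,5,1,3] (faults so far: 4)
  step 11: ref 4 -> FAULT, evict 3, frames=[2,5,1,4] (faults so far: 5)
  step 12: ref 4 -> HIT, frames=[2,5,1,4] (faults so far: 5)
  step 13: ref 2 -> HIT, frames=[2,5,1,4] (faults so far: 5)
  step 14: ref 1 -> HIT, frames=[2,5,1,4] (faults so far: 5)
  Optimal total faults: 5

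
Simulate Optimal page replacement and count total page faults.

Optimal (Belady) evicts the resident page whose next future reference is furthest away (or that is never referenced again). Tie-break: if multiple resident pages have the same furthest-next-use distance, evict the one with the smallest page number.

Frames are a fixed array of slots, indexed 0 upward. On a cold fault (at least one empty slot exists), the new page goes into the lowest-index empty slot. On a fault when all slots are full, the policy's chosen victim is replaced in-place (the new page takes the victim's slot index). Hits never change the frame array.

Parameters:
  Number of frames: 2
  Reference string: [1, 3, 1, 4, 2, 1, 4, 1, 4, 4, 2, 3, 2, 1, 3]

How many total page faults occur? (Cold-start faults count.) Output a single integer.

Answer: 8

Derivation:
Step 0: ref 1 → FAULT, frames=[1,-]
Step 1: ref 3 → FAULT, frames=[1,3]
Step 2: ref 1 → HIT, frames=[1,3]
Step 3: ref 4 → FAULT (evict 3), frames=[1,4]
Step 4: ref 2 → FAULT (evict 4), frames=[1,2]
Step 5: ref 1 → HIT, frames=[1,2]
Step 6: ref 4 → FAULT (evict 2), frames=[1,4]
Step 7: ref 1 → HIT, frames=[1,4]
Step 8: ref 4 → HIT, frames=[1,4]
Step 9: ref 4 → HIT, frames=[1,4]
Step 10: ref 2 → FAULT (evict 4), frames=[1,2]
Step 11: ref 3 → FAULT (evict 1), frames=[3,2]
Step 12: ref 2 → HIT, frames=[3,2]
Step 13: ref 1 → FAULT (evict 2), frames=[3,1]
Step 14: ref 3 → HIT, frames=[3,1]
Total faults: 8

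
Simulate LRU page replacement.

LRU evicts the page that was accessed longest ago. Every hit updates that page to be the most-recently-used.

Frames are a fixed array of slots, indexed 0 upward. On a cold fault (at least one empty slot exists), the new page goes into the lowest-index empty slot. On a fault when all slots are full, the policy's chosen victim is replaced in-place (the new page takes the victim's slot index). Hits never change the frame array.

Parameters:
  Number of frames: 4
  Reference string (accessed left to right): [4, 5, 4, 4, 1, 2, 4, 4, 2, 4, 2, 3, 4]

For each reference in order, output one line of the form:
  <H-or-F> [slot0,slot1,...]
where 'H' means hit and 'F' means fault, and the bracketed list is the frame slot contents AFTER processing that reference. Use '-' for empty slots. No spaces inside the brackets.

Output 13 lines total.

F [4,-,-,-]
F [4,5,-,-]
H [4,5,-,-]
H [4,5,-,-]
F [4,5,1,-]
F [4,5,1,2]
H [4,5,1,2]
H [4,5,1,2]
H [4,5,1,2]
H [4,5,1,2]
H [4,5,1,2]
F [4,3,1,2]
H [4,3,1,2]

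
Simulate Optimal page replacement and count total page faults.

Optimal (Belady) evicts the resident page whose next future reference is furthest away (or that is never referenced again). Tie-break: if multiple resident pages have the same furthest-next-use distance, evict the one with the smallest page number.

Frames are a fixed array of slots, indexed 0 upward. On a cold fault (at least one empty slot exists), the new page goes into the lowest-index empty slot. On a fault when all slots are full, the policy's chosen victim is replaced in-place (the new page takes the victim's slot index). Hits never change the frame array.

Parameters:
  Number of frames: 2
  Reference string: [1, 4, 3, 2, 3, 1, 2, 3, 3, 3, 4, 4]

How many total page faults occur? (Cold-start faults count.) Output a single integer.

Step 0: ref 1 → FAULT, frames=[1,-]
Step 1: ref 4 → FAULT, frames=[1,4]
Step 2: ref 3 → FAULT (evict 4), frames=[1,3]
Step 3: ref 2 → FAULT (evict 1), frames=[2,3]
Step 4: ref 3 → HIT, frames=[2,3]
Step 5: ref 1 → FAULT (evict 3), frames=[2,1]
Step 6: ref 2 → HIT, frames=[2,1]
Step 7: ref 3 → FAULT (evict 1), frames=[2,3]
Step 8: ref 3 → HIT, frames=[2,3]
Step 9: ref 3 → HIT, frames=[2,3]
Step 10: ref 4 → FAULT (evict 2), frames=[4,3]
Step 11: ref 4 → HIT, frames=[4,3]
Total faults: 7

Answer: 7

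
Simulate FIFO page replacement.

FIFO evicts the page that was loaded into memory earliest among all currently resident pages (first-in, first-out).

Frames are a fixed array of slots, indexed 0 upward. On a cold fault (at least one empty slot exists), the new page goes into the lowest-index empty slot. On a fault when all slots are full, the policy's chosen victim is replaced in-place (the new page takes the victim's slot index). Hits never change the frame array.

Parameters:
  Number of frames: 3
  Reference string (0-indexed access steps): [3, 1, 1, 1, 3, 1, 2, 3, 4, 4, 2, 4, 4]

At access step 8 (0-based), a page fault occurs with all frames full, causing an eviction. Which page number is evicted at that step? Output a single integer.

Step 0: ref 3 -> FAULT, frames=[3,-,-]
Step 1: ref 1 -> FAULT, frames=[3,1,-]
Step 2: ref 1 -> HIT, frames=[3,1,-]
Step 3: ref 1 -> HIT, frames=[3,1,-]
Step 4: ref 3 -> HIT, frames=[3,1,-]
Step 5: ref 1 -> HIT, frames=[3,1,-]
Step 6: ref 2 -> FAULT, frames=[3,1,2]
Step 7: ref 3 -> HIT, frames=[3,1,2]
Step 8: ref 4 -> FAULT, evict 3, frames=[4,1,2]
At step 8: evicted page 3

Answer: 3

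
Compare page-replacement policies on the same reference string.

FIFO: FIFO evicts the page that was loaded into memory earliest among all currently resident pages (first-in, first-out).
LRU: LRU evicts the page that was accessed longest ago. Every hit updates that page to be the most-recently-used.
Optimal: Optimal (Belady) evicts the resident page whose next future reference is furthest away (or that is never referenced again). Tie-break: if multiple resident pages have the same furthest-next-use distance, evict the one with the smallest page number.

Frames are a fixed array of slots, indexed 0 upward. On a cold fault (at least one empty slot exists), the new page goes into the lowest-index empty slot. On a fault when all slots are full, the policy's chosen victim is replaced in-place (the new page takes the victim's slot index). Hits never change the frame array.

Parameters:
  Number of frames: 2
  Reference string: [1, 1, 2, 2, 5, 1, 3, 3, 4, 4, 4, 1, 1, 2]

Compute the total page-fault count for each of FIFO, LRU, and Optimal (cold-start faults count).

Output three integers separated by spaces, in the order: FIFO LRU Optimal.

--- FIFO ---
  step 0: ref 1 -> FAULT, frames=[1,-] (faults so far: 1)
  step 1: ref 1 -> HIT, frames=[1,-] (faults so far: 1)
  step 2: ref 2 -> FAULT, frames=[1,2] (faults so far: 2)
  step 3: ref 2 -> HIT, frames=[1,2] (faults so far: 2)
  step 4: ref 5 -> FAULT, evict 1, frames=[5,2] (faults so far: 3)
  step 5: ref 1 -> FAULT, evict 2, frames=[5,1] (faults so far: 4)
  step 6: ref 3 -> FAULT, evict 5, frames=[3,1] (faults so far: 5)
  step 7: ref 3 -> HIT, frames=[3,1] (faults so far: 5)
  step 8: ref 4 -> FAULT, evict 1, frames=[3,4] (faults so far: 6)
  step 9: ref 4 -> HIT, frames=[3,4] (faults so far: 6)
  step 10: ref 4 -> HIT, frames=[3,4] (faults so far: 6)
  step 11: ref 1 -> FAULT, evict 3, frames=[1,4] (faults so far: 7)
  step 12: ref 1 -> HIT, frames=[1,4] (faults so far: 7)
  step 13: ref 2 -> FAULT, evict 4, frames=[1,2] (faults so far: 8)
  FIFO total faults: 8
--- LRU ---
  step 0: ref 1 -> FAULT, frames=[1,-] (faults so far: 1)
  step 1: ref 1 -> HIT, frames=[1,-] (faults so far: 1)
  step 2: ref 2 -> FAULT, frames=[1,2] (faults so far: 2)
  step 3: ref 2 -> HIT, frames=[1,2] (faults so far: 2)
  step 4: ref 5 -> FAULT, evict 1, frames=[5,2] (faults so far: 3)
  step 5: ref 1 -> FAULT, evict 2, frames=[5,1] (faults so far: 4)
  step 6: ref 3 -> FAULT, evict 5, frames=[3,1] (faults so far: 5)
  step 7: ref 3 -> HIT, frames=[3,1] (faults so far: 5)
  step 8: ref 4 -> FAULT, evict 1, frames=[3,4] (faults so far: 6)
  step 9: ref 4 -> HIT, frames=[3,4] (faults so far: 6)
  step 10: ref 4 -> HIT, frames=[3,4] (faults so far: 6)
  step 11: ref 1 -> FAULT, evict 3, frames=[1,4] (faults so far: 7)
  step 12: ref 1 -> HIT, frames=[1,4] (faults so far: 7)
  step 13: ref 2 -> FAULT, evict 4, frames=[1,2] (faults so far: 8)
  LRU total faults: 8
--- Optimal ---
  step 0: ref 1 -> FAULT, frames=[1,-] (faults so far: 1)
  step 1: ref 1 -> HIT, frames=[1,-] (faults so far: 1)
  step 2: ref 2 -> FAULT, frames=[1,2] (faults so far: 2)
  step 3: ref 2 -> HIT, frames=[1,2] (faults so far: 2)
  step 4: ref 5 -> FAULT, evict 2, frames=[1,5] (faults so far: 3)
  step 5: ref 1 -> HIT, frames=[1,5] (faults so far: 3)
  step 6: ref 3 -> FAULT, evict 5, frames=[1,3] (faults so far: 4)
  step 7: ref 3 -> HIT, frames=[1,3] (faults so far: 4)
  step 8: ref 4 -> FAULT, evict 3, frames=[1,4] (faults so far: 5)
  step 9: ref 4 -> HIT, frames=[1,4] (faults so far: 5)
  step 10: ref 4 -> HIT, frames=[1,4] (faults so far: 5)
  step 11: ref 1 -> HIT, frames=[1,4] (faults so far: 5)
  step 12: ref 1 -> HIT, frames=[1,4] (faults so far: 5)
  step 13: ref 2 -> FAULT, evict 1, frames=[2,4] (faults so far: 6)
  Optimal total faults: 6

Answer: 8 8 6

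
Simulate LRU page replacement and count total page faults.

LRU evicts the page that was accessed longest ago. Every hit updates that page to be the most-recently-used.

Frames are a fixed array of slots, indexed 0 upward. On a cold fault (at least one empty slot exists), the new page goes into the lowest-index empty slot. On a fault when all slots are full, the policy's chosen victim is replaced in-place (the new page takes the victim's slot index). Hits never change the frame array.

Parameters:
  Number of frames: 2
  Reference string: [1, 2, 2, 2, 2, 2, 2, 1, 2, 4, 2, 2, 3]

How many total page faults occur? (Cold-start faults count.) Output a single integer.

Answer: 4

Derivation:
Step 0: ref 1 → FAULT, frames=[1,-]
Step 1: ref 2 → FAULT, frames=[1,2]
Step 2: ref 2 → HIT, frames=[1,2]
Step 3: ref 2 → HIT, frames=[1,2]
Step 4: ref 2 → HIT, frames=[1,2]
Step 5: ref 2 → HIT, frames=[1,2]
Step 6: ref 2 → HIT, frames=[1,2]
Step 7: ref 1 → HIT, frames=[1,2]
Step 8: ref 2 → HIT, frames=[1,2]
Step 9: ref 4 → FAULT (evict 1), frames=[4,2]
Step 10: ref 2 → HIT, frames=[4,2]
Step 11: ref 2 → HIT, frames=[4,2]
Step 12: ref 3 → FAULT (evict 4), frames=[3,2]
Total faults: 4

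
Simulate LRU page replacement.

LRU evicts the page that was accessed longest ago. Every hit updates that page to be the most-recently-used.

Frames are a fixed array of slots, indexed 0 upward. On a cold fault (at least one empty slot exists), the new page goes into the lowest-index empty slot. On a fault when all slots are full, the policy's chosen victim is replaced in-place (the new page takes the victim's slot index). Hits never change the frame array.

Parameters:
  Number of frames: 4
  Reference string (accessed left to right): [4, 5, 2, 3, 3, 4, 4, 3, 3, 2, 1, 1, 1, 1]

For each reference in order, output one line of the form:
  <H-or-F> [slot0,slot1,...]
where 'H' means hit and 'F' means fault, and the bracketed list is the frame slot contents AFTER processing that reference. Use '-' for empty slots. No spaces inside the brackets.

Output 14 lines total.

F [4,-,-,-]
F [4,5,-,-]
F [4,5,2,-]
F [4,5,2,3]
H [4,5,2,3]
H [4,5,2,3]
H [4,5,2,3]
H [4,5,2,3]
H [4,5,2,3]
H [4,5,2,3]
F [4,1,2,3]
H [4,1,2,3]
H [4,1,2,3]
H [4,1,2,3]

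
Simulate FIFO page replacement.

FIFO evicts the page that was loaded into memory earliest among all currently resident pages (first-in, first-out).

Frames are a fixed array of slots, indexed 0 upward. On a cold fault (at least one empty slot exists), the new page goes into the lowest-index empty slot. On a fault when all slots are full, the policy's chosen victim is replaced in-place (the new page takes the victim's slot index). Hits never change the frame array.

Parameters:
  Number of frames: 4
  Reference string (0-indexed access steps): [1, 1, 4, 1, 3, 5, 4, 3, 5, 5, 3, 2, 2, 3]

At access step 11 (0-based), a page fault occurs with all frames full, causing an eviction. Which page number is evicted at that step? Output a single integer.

Answer: 1

Derivation:
Step 0: ref 1 -> FAULT, frames=[1,-,-,-]
Step 1: ref 1 -> HIT, frames=[1,-,-,-]
Step 2: ref 4 -> FAULT, frames=[1,4,-,-]
Step 3: ref 1 -> HIT, frames=[1,4,-,-]
Step 4: ref 3 -> FAULT, frames=[1,4,3,-]
Step 5: ref 5 -> FAULT, frames=[1,4,3,5]
Step 6: ref 4 -> HIT, frames=[1,4,3,5]
Step 7: ref 3 -> HIT, frames=[1,4,3,5]
Step 8: ref 5 -> HIT, frames=[1,4,3,5]
Step 9: ref 5 -> HIT, frames=[1,4,3,5]
Step 10: ref 3 -> HIT, frames=[1,4,3,5]
Step 11: ref 2 -> FAULT, evict 1, frames=[2,4,3,5]
At step 11: evicted page 1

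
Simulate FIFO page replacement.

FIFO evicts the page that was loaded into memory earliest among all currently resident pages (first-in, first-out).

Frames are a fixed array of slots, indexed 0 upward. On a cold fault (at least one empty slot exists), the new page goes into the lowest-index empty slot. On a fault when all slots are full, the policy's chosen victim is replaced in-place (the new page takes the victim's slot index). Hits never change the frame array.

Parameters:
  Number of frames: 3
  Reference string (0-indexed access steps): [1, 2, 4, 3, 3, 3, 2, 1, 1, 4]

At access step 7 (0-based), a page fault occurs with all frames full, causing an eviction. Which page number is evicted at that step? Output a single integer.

Answer: 2

Derivation:
Step 0: ref 1 -> FAULT, frames=[1,-,-]
Step 1: ref 2 -> FAULT, frames=[1,2,-]
Step 2: ref 4 -> FAULT, frames=[1,2,4]
Step 3: ref 3 -> FAULT, evict 1, frames=[3,2,4]
Step 4: ref 3 -> HIT, frames=[3,2,4]
Step 5: ref 3 -> HIT, frames=[3,2,4]
Step 6: ref 2 -> HIT, frames=[3,2,4]
Step 7: ref 1 -> FAULT, evict 2, frames=[3,1,4]
At step 7: evicted page 2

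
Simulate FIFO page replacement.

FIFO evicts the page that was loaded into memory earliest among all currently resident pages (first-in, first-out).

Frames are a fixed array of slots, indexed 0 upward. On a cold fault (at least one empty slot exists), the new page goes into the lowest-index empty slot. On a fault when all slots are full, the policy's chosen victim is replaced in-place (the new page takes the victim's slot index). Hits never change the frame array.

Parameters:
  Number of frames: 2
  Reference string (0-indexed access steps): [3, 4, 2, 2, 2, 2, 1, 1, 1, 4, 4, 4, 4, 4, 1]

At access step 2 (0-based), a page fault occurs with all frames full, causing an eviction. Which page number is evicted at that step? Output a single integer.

Step 0: ref 3 -> FAULT, frames=[3,-]
Step 1: ref 4 -> FAULT, frames=[3,4]
Step 2: ref 2 -> FAULT, evict 3, frames=[2,4]
At step 2: evicted page 3

Answer: 3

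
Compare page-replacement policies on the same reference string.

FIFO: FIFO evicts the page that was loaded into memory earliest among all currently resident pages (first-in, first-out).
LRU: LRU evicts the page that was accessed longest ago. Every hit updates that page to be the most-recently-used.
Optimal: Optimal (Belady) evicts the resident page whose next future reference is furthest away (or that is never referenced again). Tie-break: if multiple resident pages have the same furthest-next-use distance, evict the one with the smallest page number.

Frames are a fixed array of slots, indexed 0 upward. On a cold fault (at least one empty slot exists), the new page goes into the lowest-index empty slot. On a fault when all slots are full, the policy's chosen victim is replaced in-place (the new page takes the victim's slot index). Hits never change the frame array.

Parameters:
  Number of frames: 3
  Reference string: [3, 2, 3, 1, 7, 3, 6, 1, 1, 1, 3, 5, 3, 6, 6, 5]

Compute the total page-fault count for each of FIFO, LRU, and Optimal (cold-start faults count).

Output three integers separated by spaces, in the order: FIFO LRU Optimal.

--- FIFO ---
  step 0: ref 3 -> FAULT, frames=[3,-,-] (faults so far: 1)
  step 1: ref 2 -> FAULT, frames=[3,2,-] (faults so far: 2)
  step 2: ref 3 -> HIT, frames=[3,2,-] (faults so far: 2)
  step 3: ref 1 -> FAULT, frames=[3,2,1] (faults so far: 3)
  step 4: ref 7 -> FAULT, evict 3, frames=[7,2,1] (faults so far: 4)
  step 5: ref 3 -> FAULT, evict 2, frames=[7,3,1] (faults so far: 5)
  step 6: ref 6 -> FAULT, evict 1, frames=[7,3,6] (faults so far: 6)
  step 7: ref 1 -> FAULT, evict 7, frames=[1,3,6] (faults so far: 7)
  step 8: ref 1 -> HIT, frames=[1,3,6] (faults so far: 7)
  step 9: ref 1 -> HIT, frames=[1,3,6] (faults so far: 7)
  step 10: ref 3 -> HIT, frames=[1,3,6] (faults so far: 7)
  step 11: ref 5 -> FAULT, evict 3, frames=[1,5,6] (faults so far: 8)
  step 12: ref 3 -> FAULT, evict 6, frames=[1,5,3] (faults so far: 9)
  step 13: ref 6 -> FAULT, evict 1, frames=[6,5,3] (faults so far: 10)
  step 14: ref 6 -> HIT, frames=[6,5,3] (faults so far: 10)
  step 15: ref 5 -> HIT, frames=[6,5,3] (faults so far: 10)
  FIFO total faults: 10
--- LRU ---
  step 0: ref 3 -> FAULT, frames=[3,-,-] (faults so far: 1)
  step 1: ref 2 -> FAULT, frames=[3,2,-] (faults so far: 2)
  step 2: ref 3 -> HIT, frames=[3,2,-] (faults so far: 2)
  step 3: ref 1 -> FAULT, frames=[3,2,1] (faults so far: 3)
  step 4: ref 7 -> FAULT, evict 2, frames=[3,7,1] (faults so far: 4)
  step 5: ref 3 -> HIT, frames=[3,7,1] (faults so far: 4)
  step 6: ref 6 -> FAULT, evict 1, frames=[3,7,6] (faults so far: 5)
  step 7: ref 1 -> FAULT, evict 7, frames=[3,1,6] (faults so far: 6)
  step 8: ref 1 -> HIT, frames=[3,1,6] (faults so far: 6)
  step 9: ref 1 -> HIT, frames=[3,1,6] (faults so far: 6)
  step 10: ref 3 -> HIT, frames=[3,1,6] (faults so far: 6)
  step 11: ref 5 -> FAULT, evict 6, frames=[3,1,5] (faults so far: 7)
  step 12: ref 3 -> HIT, frames=[3,1,5] (faults so far: 7)
  step 13: ref 6 -> FAULT, evict 1, frames=[3,6,5] (faults so far: 8)
  step 14: ref 6 -> HIT, frames=[3,6,5] (faults so far: 8)
  step 15: ref 5 -> HIT, frames=[3,6,5] (faults so far: 8)
  LRU total faults: 8
--- Optimal ---
  step 0: ref 3 -> FAULT, frames=[3,-,-] (faults so far: 1)
  step 1: ref 2 -> FAULT, frames=[3,2,-] (faults so far: 2)
  step 2: ref 3 -> HIT, frames=[3,2,-] (faults so far: 2)
  step 3: ref 1 -> FAULT, frames=[3,2,1] (faults so far: 3)
  step 4: ref 7 -> FAULT, evict 2, frames=[3,7,1] (faults so far: 4)
  step 5: ref 3 -> HIT, frames=[3,7,1] (faults so far: 4)
  step 6: ref 6 -> FAULT, evict 7, frames=[3,6,1] (faults so far: 5)
  step 7: ref 1 -> HIT, frames=[3,6,1] (faults so far: 5)
  step 8: ref 1 -> HIT, frames=[3,6,1] (faults so far: 5)
  step 9: ref 1 -> HIT, frames=[3,6,1] (faults so far: 5)
  step 10: ref 3 -> HIT, frames=[3,6,1] (faults so far: 5)
  step 11: ref 5 -> FAULT, evict 1, frames=[3,6,5] (faults so far: 6)
  step 12: ref 3 -> HIT, frames=[3,6,5] (faults so far: 6)
  step 13: ref 6 -> HIT, frames=[3,6,5] (faults so far: 6)
  step 14: ref 6 -> HIT, frames=[3,6,5] (faults so far: 6)
  step 15: ref 5 -> HIT, frames=[3,6,5] (faults so far: 6)
  Optimal total faults: 6

Answer: 10 8 6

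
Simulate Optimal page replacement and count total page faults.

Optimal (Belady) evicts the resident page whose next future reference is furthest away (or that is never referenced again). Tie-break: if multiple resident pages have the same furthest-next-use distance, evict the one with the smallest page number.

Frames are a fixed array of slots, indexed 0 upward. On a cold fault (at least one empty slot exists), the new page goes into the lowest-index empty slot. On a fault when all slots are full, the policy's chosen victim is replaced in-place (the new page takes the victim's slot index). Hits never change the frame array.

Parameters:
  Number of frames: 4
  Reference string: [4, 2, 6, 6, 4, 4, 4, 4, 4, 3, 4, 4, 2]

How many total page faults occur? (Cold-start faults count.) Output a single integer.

Step 0: ref 4 → FAULT, frames=[4,-,-,-]
Step 1: ref 2 → FAULT, frames=[4,2,-,-]
Step 2: ref 6 → FAULT, frames=[4,2,6,-]
Step 3: ref 6 → HIT, frames=[4,2,6,-]
Step 4: ref 4 → HIT, frames=[4,2,6,-]
Step 5: ref 4 → HIT, frames=[4,2,6,-]
Step 6: ref 4 → HIT, frames=[4,2,6,-]
Step 7: ref 4 → HIT, frames=[4,2,6,-]
Step 8: ref 4 → HIT, frames=[4,2,6,-]
Step 9: ref 3 → FAULT, frames=[4,2,6,3]
Step 10: ref 4 → HIT, frames=[4,2,6,3]
Step 11: ref 4 → HIT, frames=[4,2,6,3]
Step 12: ref 2 → HIT, frames=[4,2,6,3]
Total faults: 4

Answer: 4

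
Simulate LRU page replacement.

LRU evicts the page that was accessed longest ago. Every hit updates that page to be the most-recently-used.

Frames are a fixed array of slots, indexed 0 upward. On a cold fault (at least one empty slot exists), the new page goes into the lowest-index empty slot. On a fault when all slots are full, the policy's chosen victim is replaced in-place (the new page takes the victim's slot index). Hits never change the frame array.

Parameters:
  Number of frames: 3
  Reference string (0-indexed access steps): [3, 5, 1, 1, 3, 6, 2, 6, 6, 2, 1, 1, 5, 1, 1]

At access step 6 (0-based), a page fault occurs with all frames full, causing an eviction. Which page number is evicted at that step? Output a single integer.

Answer: 1

Derivation:
Step 0: ref 3 -> FAULT, frames=[3,-,-]
Step 1: ref 5 -> FAULT, frames=[3,5,-]
Step 2: ref 1 -> FAULT, frames=[3,5,1]
Step 3: ref 1 -> HIT, frames=[3,5,1]
Step 4: ref 3 -> HIT, frames=[3,5,1]
Step 5: ref 6 -> FAULT, evict 5, frames=[3,6,1]
Step 6: ref 2 -> FAULT, evict 1, frames=[3,6,2]
At step 6: evicted page 1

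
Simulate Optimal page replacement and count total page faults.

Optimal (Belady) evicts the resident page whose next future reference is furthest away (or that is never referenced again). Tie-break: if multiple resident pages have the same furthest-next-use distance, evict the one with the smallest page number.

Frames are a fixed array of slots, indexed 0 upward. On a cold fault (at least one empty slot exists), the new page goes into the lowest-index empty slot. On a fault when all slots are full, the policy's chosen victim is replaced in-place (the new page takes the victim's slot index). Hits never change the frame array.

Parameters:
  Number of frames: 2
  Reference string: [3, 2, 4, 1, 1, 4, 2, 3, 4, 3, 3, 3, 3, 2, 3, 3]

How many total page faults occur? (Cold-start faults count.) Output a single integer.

Step 0: ref 3 → FAULT, frames=[3,-]
Step 1: ref 2 → FAULT, frames=[3,2]
Step 2: ref 4 → FAULT (evict 3), frames=[4,2]
Step 3: ref 1 → FAULT (evict 2), frames=[4,1]
Step 4: ref 1 → HIT, frames=[4,1]
Step 5: ref 4 → HIT, frames=[4,1]
Step 6: ref 2 → FAULT (evict 1), frames=[4,2]
Step 7: ref 3 → FAULT (evict 2), frames=[4,3]
Step 8: ref 4 → HIT, frames=[4,3]
Step 9: ref 3 → HIT, frames=[4,3]
Step 10: ref 3 → HIT, frames=[4,3]
Step 11: ref 3 → HIT, frames=[4,3]
Step 12: ref 3 → HIT, frames=[4,3]
Step 13: ref 2 → FAULT (evict 4), frames=[2,3]
Step 14: ref 3 → HIT, frames=[2,3]
Step 15: ref 3 → HIT, frames=[2,3]
Total faults: 7

Answer: 7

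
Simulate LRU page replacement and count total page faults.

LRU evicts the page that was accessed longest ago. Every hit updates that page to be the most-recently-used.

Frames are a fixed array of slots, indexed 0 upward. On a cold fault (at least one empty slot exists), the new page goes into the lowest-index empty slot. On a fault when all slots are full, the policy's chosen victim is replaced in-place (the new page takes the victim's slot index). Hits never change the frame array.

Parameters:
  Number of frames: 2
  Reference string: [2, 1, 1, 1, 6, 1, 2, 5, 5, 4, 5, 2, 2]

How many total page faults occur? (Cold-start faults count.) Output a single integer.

Answer: 7

Derivation:
Step 0: ref 2 → FAULT, frames=[2,-]
Step 1: ref 1 → FAULT, frames=[2,1]
Step 2: ref 1 → HIT, frames=[2,1]
Step 3: ref 1 → HIT, frames=[2,1]
Step 4: ref 6 → FAULT (evict 2), frames=[6,1]
Step 5: ref 1 → HIT, frames=[6,1]
Step 6: ref 2 → FAULT (evict 6), frames=[2,1]
Step 7: ref 5 → FAULT (evict 1), frames=[2,5]
Step 8: ref 5 → HIT, frames=[2,5]
Step 9: ref 4 → FAULT (evict 2), frames=[4,5]
Step 10: ref 5 → HIT, frames=[4,5]
Step 11: ref 2 → FAULT (evict 4), frames=[2,5]
Step 12: ref 2 → HIT, frames=[2,5]
Total faults: 7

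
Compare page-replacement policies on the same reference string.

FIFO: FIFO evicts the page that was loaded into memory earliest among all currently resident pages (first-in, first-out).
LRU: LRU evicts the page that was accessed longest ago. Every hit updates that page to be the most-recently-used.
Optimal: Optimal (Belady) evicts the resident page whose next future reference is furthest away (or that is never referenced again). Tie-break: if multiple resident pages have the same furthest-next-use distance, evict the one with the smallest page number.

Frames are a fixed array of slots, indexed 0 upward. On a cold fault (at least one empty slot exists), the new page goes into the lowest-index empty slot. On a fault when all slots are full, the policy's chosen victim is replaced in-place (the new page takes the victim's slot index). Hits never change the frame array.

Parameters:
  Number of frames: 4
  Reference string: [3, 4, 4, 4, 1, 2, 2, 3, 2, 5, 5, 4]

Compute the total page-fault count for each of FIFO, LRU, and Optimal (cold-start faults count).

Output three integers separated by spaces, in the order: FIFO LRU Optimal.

--- FIFO ---
  step 0: ref 3 -> FAULT, frames=[3,-,-,-] (faults so far: 1)
  step 1: ref 4 -> FAULT, frames=[3,4,-,-] (faults so far: 2)
  step 2: ref 4 -> HIT, frames=[3,4,-,-] (faults so far: 2)
  step 3: ref 4 -> HIT, frames=[3,4,-,-] (faults so far: 2)
  step 4: ref 1 -> FAULT, frames=[3,4,1,-] (faults so far: 3)
  step 5: ref 2 -> FAULT, frames=[3,4,1,2] (faults so far: 4)
  step 6: ref 2 -> HIT, frames=[3,4,1,2] (faults so far: 4)
  step 7: ref 3 -> HIT, frames=[3,4,1,2] (faults so far: 4)
  step 8: ref 2 -> HIT, frames=[3,4,1,2] (faults so far: 4)
  step 9: ref 5 -> FAULT, evict 3, frames=[5,4,1,2] (faults so far: 5)
  step 10: ref 5 -> HIT, frames=[5,4,1,2] (faults so far: 5)
  step 11: ref 4 -> HIT, frames=[5,4,1,2] (faults so far: 5)
  FIFO total faults: 5
--- LRU ---
  step 0: ref 3 -> FAULT, frames=[3,-,-,-] (faults so far: 1)
  step 1: ref 4 -> FAULT, frames=[3,4,-,-] (faults so far: 2)
  step 2: ref 4 -> HIT, frames=[3,4,-,-] (faults so far: 2)
  step 3: ref 4 -> HIT, frames=[3,4,-,-] (faults so far: 2)
  step 4: ref 1 -> FAULT, frames=[3,4,1,-] (faults so far: 3)
  step 5: ref 2 -> FAULT, frames=[3,4,1,2] (faults so far: 4)
  step 6: ref 2 -> HIT, frames=[3,4,1,2] (faults so far: 4)
  step 7: ref 3 -> HIT, frames=[3,4,1,2] (faults so far: 4)
  step 8: ref 2 -> HIT, frames=[3,4,1,2] (faults so far: 4)
  step 9: ref 5 -> FAULT, evict 4, frames=[3,5,1,2] (faults so far: 5)
  step 10: ref 5 -> HIT, frames=[3,5,1,2] (faults so far: 5)
  step 11: ref 4 -> FAULT, evict 1, frames=[3,5,4,2] (faults so far: 6)
  LRU total faults: 6
--- Optimal ---
  step 0: ref 3 -> FAULT, frames=[3,-,-,-] (faults so far: 1)
  step 1: ref 4 -> FAULT, frames=[3,4,-,-] (faults so far: 2)
  step 2: ref 4 -> HIT, frames=[3,4,-,-] (faults so far: 2)
  step 3: ref 4 -> HIT, frames=[3,4,-,-] (faults so far: 2)
  step 4: ref 1 -> FAULT, frames=[3,4,1,-] (faults so far: 3)
  step 5: ref 2 -> FAULT, frames=[3,4,1,2] (faults so far: 4)
  step 6: ref 2 -> HIT, frames=[3,4,1,2] (faults so far: 4)
  step 7: ref 3 -> HIT, frames=[3,4,1,2] (faults so far: 4)
  step 8: ref 2 -> HIT, frames=[3,4,1,2] (faults so far: 4)
  step 9: ref 5 -> FAULT, evict 1, frames=[3,4,5,2] (faults so far: 5)
  step 10: ref 5 -> HIT, frames=[3,4,5,2] (faults so far: 5)
  step 11: ref 4 -> HIT, frames=[3,4,5,2] (faults so far: 5)
  Optimal total faults: 5

Answer: 5 6 5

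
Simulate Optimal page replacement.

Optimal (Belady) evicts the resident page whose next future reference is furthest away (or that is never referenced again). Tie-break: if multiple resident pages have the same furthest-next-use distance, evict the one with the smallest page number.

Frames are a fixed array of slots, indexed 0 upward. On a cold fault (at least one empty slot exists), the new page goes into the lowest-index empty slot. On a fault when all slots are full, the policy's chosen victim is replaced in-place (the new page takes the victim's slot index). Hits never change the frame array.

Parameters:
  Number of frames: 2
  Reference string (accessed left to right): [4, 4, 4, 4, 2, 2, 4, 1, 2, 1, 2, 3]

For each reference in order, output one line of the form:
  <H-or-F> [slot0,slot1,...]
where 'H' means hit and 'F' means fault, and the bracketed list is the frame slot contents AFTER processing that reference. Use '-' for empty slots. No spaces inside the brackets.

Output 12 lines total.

F [4,-]
H [4,-]
H [4,-]
H [4,-]
F [4,2]
H [4,2]
H [4,2]
F [1,2]
H [1,2]
H [1,2]
H [1,2]
F [3,2]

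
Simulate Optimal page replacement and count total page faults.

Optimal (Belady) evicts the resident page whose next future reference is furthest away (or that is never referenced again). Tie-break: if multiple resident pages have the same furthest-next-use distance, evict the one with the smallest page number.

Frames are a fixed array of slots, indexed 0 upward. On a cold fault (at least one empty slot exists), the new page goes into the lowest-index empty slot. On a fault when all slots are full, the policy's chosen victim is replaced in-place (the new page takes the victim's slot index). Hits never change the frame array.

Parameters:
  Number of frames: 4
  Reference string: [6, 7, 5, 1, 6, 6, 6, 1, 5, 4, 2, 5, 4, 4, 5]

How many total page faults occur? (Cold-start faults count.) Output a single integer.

Answer: 6

Derivation:
Step 0: ref 6 → FAULT, frames=[6,-,-,-]
Step 1: ref 7 → FAULT, frames=[6,7,-,-]
Step 2: ref 5 → FAULT, frames=[6,7,5,-]
Step 3: ref 1 → FAULT, frames=[6,7,5,1]
Step 4: ref 6 → HIT, frames=[6,7,5,1]
Step 5: ref 6 → HIT, frames=[6,7,5,1]
Step 6: ref 6 → HIT, frames=[6,7,5,1]
Step 7: ref 1 → HIT, frames=[6,7,5,1]
Step 8: ref 5 → HIT, frames=[6,7,5,1]
Step 9: ref 4 → FAULT (evict 1), frames=[6,7,5,4]
Step 10: ref 2 → FAULT (evict 6), frames=[2,7,5,4]
Step 11: ref 5 → HIT, frames=[2,7,5,4]
Step 12: ref 4 → HIT, frames=[2,7,5,4]
Step 13: ref 4 → HIT, frames=[2,7,5,4]
Step 14: ref 5 → HIT, frames=[2,7,5,4]
Total faults: 6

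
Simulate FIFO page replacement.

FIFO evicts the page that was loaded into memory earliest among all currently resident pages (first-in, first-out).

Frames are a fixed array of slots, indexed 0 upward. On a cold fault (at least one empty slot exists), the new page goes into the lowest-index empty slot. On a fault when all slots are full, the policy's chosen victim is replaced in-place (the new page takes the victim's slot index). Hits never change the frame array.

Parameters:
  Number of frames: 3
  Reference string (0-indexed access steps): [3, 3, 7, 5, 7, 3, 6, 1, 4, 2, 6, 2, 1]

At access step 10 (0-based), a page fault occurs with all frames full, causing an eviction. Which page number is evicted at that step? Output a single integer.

Answer: 1

Derivation:
Step 0: ref 3 -> FAULT, frames=[3,-,-]
Step 1: ref 3 -> HIT, frames=[3,-,-]
Step 2: ref 7 -> FAULT, frames=[3,7,-]
Step 3: ref 5 -> FAULT, frames=[3,7,5]
Step 4: ref 7 -> HIT, frames=[3,7,5]
Step 5: ref 3 -> HIT, frames=[3,7,5]
Step 6: ref 6 -> FAULT, evict 3, frames=[6,7,5]
Step 7: ref 1 -> FAULT, evict 7, frames=[6,1,5]
Step 8: ref 4 -> FAULT, evict 5, frames=[6,1,4]
Step 9: ref 2 -> FAULT, evict 6, frames=[2,1,4]
Step 10: ref 6 -> FAULT, evict 1, frames=[2,6,4]
At step 10: evicted page 1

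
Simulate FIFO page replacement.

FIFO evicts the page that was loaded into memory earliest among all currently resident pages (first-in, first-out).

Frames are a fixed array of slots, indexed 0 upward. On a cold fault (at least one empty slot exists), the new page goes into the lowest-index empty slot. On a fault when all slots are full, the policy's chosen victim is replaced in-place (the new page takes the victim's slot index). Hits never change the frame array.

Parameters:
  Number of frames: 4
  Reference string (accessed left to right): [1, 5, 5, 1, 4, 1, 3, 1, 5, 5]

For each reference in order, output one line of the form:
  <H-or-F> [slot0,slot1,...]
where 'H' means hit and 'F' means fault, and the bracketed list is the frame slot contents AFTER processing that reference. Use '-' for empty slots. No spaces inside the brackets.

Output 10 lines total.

F [1,-,-,-]
F [1,5,-,-]
H [1,5,-,-]
H [1,5,-,-]
F [1,5,4,-]
H [1,5,4,-]
F [1,5,4,3]
H [1,5,4,3]
H [1,5,4,3]
H [1,5,4,3]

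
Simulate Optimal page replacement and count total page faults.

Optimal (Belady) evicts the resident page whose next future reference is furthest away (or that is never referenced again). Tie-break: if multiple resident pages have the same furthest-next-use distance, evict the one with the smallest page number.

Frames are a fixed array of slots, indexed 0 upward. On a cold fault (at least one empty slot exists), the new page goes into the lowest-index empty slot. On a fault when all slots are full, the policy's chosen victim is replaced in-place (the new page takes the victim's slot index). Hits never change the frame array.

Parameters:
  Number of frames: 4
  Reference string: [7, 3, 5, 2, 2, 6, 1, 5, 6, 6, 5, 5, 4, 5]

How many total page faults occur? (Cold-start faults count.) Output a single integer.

Step 0: ref 7 → FAULT, frames=[7,-,-,-]
Step 1: ref 3 → FAULT, frames=[7,3,-,-]
Step 2: ref 5 → FAULT, frames=[7,3,5,-]
Step 3: ref 2 → FAULT, frames=[7,3,5,2]
Step 4: ref 2 → HIT, frames=[7,3,5,2]
Step 5: ref 6 → FAULT (evict 2), frames=[7,3,5,6]
Step 6: ref 1 → FAULT (evict 3), frames=[7,1,5,6]
Step 7: ref 5 → HIT, frames=[7,1,5,6]
Step 8: ref 6 → HIT, frames=[7,1,5,6]
Step 9: ref 6 → HIT, frames=[7,1,5,6]
Step 10: ref 5 → HIT, frames=[7,1,5,6]
Step 11: ref 5 → HIT, frames=[7,1,5,6]
Step 12: ref 4 → FAULT (evict 1), frames=[7,4,5,6]
Step 13: ref 5 → HIT, frames=[7,4,5,6]
Total faults: 7

Answer: 7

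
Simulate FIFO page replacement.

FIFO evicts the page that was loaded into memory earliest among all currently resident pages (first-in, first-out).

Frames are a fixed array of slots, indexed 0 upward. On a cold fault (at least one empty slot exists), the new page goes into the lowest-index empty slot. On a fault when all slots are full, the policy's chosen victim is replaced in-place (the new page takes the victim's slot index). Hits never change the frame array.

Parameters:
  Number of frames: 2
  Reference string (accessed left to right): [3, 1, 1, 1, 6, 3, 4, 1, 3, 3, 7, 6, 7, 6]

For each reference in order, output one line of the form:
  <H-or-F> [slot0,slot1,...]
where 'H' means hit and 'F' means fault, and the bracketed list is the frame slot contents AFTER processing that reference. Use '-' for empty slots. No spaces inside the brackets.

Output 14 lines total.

F [3,-]
F [3,1]
H [3,1]
H [3,1]
F [6,1]
F [6,3]
F [4,3]
F [4,1]
F [3,1]
H [3,1]
F [3,7]
F [6,7]
H [6,7]
H [6,7]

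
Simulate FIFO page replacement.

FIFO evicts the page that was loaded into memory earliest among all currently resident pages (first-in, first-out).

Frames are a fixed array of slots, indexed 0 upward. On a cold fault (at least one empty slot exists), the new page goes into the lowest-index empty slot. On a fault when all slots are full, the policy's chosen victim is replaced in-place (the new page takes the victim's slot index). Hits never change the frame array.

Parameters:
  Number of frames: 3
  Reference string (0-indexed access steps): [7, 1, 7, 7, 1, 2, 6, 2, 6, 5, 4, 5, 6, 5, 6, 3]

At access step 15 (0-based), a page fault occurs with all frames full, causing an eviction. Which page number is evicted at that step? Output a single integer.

Answer: 6

Derivation:
Step 0: ref 7 -> FAULT, frames=[7,-,-]
Step 1: ref 1 -> FAULT, frames=[7,1,-]
Step 2: ref 7 -> HIT, frames=[7,1,-]
Step 3: ref 7 -> HIT, frames=[7,1,-]
Step 4: ref 1 -> HIT, frames=[7,1,-]
Step 5: ref 2 -> FAULT, frames=[7,1,2]
Step 6: ref 6 -> FAULT, evict 7, frames=[6,1,2]
Step 7: ref 2 -> HIT, frames=[6,1,2]
Step 8: ref 6 -> HIT, frames=[6,1,2]
Step 9: ref 5 -> FAULT, evict 1, frames=[6,5,2]
Step 10: ref 4 -> FAULT, evict 2, frames=[6,5,4]
Step 11: ref 5 -> HIT, frames=[6,5,4]
Step 12: ref 6 -> HIT, frames=[6,5,4]
Step 13: ref 5 -> HIT, frames=[6,5,4]
Step 14: ref 6 -> HIT, frames=[6,5,4]
Step 15: ref 3 -> FAULT, evict 6, frames=[3,5,4]
At step 15: evicted page 6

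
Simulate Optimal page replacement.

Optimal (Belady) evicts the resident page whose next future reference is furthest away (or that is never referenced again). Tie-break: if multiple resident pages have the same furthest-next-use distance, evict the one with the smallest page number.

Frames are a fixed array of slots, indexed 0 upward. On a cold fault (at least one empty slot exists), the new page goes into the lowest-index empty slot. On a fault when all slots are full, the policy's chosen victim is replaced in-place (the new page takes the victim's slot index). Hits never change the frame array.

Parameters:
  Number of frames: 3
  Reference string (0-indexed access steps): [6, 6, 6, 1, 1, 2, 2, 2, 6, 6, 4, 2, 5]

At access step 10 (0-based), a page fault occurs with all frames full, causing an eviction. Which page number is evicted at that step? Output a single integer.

Answer: 1

Derivation:
Step 0: ref 6 -> FAULT, frames=[6,-,-]
Step 1: ref 6 -> HIT, frames=[6,-,-]
Step 2: ref 6 -> HIT, frames=[6,-,-]
Step 3: ref 1 -> FAULT, frames=[6,1,-]
Step 4: ref 1 -> HIT, frames=[6,1,-]
Step 5: ref 2 -> FAULT, frames=[6,1,2]
Step 6: ref 2 -> HIT, frames=[6,1,2]
Step 7: ref 2 -> HIT, frames=[6,1,2]
Step 8: ref 6 -> HIT, frames=[6,1,2]
Step 9: ref 6 -> HIT, frames=[6,1,2]
Step 10: ref 4 -> FAULT, evict 1, frames=[6,4,2]
At step 10: evicted page 1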